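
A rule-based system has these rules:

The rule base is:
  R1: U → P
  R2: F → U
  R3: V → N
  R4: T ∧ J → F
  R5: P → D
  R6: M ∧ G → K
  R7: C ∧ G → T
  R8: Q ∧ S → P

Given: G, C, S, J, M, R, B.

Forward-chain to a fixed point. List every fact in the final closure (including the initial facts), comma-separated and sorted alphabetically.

B, C, D, F, G, J, K, M, P, R, S, T, U

[1] R6 [M ∧ G → K]; R7 [C ∧ G → T]. ⇒ new: K, T.
[2] R4 [T ∧ J → F]. ⇒ new: F.
[3] R2 [F → U]. ⇒ new: U.
[4] R1 [U → P]. ⇒ new: P.
[5] R5 [P → D]. ⇒ new: D.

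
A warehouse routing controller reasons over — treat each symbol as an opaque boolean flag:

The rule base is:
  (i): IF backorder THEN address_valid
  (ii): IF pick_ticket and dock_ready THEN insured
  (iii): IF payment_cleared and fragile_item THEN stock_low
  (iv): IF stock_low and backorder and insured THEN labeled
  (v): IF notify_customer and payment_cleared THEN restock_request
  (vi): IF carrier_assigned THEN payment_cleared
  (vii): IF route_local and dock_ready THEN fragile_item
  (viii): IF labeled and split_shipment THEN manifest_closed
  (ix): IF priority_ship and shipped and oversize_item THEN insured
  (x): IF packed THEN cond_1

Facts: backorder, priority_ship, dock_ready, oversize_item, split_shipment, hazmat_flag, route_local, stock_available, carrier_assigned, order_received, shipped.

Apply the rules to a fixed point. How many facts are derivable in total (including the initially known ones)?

Round 1: (i) [IF backorder THEN address_valid]; (vi) [IF carrier_assigned THEN payment_cleared]; (vii) [IF route_local and dock_ready THEN fragile_item]; (ix) [IF priority_ship and shipped and oversize_item THEN insured]. Adds address_valid, payment_cleared, fragile_item, insured.
Round 2: (iii) [IF payment_cleared and fragile_item THEN stock_low]. Adds stock_low.
Round 3: (iv) [IF stock_low and backorder and insured THEN labeled]. Adds labeled.
Round 4: (viii) [IF labeled and split_shipment THEN manifest_closed]. Adds manifest_closed.
Closure: {address_valid, backorder, carrier_assigned, dock_ready, fragile_item, hazmat_flag, insured, labeled, manifest_closed, order_received, oversize_item, payment_cleared, priority_ship, route_local, shipped, split_shipment, stock_available, stock_low} — 18 facts.

18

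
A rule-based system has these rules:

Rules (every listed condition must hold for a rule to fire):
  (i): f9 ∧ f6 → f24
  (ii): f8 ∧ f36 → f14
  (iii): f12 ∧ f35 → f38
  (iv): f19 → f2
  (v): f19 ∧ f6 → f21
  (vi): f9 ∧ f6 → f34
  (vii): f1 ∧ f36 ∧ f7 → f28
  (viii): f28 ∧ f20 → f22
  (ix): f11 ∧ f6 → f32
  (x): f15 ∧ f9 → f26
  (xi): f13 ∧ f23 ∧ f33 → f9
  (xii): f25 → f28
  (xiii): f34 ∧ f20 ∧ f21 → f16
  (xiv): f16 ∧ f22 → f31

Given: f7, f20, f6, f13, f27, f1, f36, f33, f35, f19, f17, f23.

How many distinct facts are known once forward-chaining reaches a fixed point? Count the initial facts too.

[1] (iv) [f19 → f2]; (v) [f19 ∧ f6 → f21]; (vii) [f1 ∧ f36 ∧ f7 → f28]; (xi) [f13 ∧ f23 ∧ f33 → f9]. ⇒ new: f2, f21, f28, f9.
[2] (i) [f9 ∧ f6 → f24]; (vi) [f9 ∧ f6 → f34]; (viii) [f28 ∧ f20 → f22]. ⇒ new: f24, f34, f22.
[3] (xiii) [f34 ∧ f20 ∧ f21 → f16]. ⇒ new: f16.
[4] (xiv) [f16 ∧ f22 → f31]. ⇒ new: f31.
Closure: {f1, f13, f16, f17, f19, f2, f20, f21, f22, f23, f24, f27, f28, f31, f33, f34, f35, f36, f6, f7, f9} — 21 facts.

21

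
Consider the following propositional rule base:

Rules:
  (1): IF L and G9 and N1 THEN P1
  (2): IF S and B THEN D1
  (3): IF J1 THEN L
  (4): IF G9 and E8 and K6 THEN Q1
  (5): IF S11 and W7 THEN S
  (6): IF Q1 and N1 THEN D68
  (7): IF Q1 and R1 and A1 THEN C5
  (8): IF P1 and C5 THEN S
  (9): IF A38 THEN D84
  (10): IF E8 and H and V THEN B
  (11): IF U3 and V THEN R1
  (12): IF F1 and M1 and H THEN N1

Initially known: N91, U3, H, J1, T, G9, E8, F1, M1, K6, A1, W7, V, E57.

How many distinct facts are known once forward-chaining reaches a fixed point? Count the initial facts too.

24

Round 1: (3) [IF J1 THEN L]; (4) [IF G9 and E8 and K6 THEN Q1]; (10) [IF E8 and H and V THEN B]; (11) [IF U3 and V THEN R1]; (12) [IF F1 and M1 and H THEN N1]. Adds L, Q1, B, R1, N1.
Round 2: (1) [IF L and G9 and N1 THEN P1]; (6) [IF Q1 and N1 THEN D68]; (7) [IF Q1 and R1 and A1 THEN C5]. Adds P1, D68, C5.
Round 3: (8) [IF P1 and C5 THEN S]. Adds S.
Round 4: (2) [IF S and B THEN D1]. Adds D1.
Closure: {A1, B, C5, D1, D68, E57, E8, F1, G9, H, J1, K6, L, M1, N1, N91, P1, Q1, R1, S, T, U3, V, W7} — 24 facts.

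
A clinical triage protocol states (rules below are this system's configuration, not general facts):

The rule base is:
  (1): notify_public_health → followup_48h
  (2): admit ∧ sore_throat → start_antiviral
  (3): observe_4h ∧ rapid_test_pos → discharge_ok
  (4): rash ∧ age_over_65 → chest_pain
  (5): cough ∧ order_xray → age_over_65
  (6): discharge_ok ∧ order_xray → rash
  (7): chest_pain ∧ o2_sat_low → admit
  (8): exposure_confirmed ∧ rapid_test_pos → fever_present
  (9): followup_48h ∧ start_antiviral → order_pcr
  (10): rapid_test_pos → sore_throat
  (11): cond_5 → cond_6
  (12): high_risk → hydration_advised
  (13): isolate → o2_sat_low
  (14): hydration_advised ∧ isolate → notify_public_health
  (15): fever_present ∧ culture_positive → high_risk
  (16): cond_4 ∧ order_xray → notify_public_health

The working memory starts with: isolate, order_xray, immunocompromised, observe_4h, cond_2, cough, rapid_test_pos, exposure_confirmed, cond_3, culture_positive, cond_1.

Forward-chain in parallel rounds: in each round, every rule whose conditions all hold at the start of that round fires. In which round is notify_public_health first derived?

Round 1: (3) [observe_4h ∧ rapid_test_pos → discharge_ok]; (5) [cough ∧ order_xray → age_over_65]; (8) [exposure_confirmed ∧ rapid_test_pos → fever_present]; (10) [rapid_test_pos → sore_throat]; (13) [isolate → o2_sat_low]. New: discharge_ok, age_over_65, fever_present, sore_throat, o2_sat_low.
Round 2: (6) [discharge_ok ∧ order_xray → rash]; (15) [fever_present ∧ culture_positive → high_risk]. New: rash, high_risk.
Round 3: (4) [rash ∧ age_over_65 → chest_pain]; (12) [high_risk → hydration_advised]. New: chest_pain, hydration_advised.
Round 4: (7) [chest_pain ∧ o2_sat_low → admit]; (14) [hydration_advised ∧ isolate → notify_public_health]. New: admit, notify_public_health.
notify_public_health first appears in round 4.

4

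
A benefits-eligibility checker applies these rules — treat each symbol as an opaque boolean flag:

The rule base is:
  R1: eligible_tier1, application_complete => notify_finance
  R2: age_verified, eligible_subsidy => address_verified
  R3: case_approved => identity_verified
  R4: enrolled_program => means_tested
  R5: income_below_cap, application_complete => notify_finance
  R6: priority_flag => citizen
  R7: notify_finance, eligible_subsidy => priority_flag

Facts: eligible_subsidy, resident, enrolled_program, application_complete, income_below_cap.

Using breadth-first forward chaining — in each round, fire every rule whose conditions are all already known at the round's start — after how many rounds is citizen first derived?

3

[1] R4 [enrolled_program => means_tested]; R5 [income_below_cap, application_complete => notify_finance]. ⇒ new: means_tested, notify_finance.
[2] R7 [notify_finance, eligible_subsidy => priority_flag]. ⇒ new: priority_flag.
[3] R6 [priority_flag => citizen]. ⇒ new: citizen.
citizen first appears in round 3.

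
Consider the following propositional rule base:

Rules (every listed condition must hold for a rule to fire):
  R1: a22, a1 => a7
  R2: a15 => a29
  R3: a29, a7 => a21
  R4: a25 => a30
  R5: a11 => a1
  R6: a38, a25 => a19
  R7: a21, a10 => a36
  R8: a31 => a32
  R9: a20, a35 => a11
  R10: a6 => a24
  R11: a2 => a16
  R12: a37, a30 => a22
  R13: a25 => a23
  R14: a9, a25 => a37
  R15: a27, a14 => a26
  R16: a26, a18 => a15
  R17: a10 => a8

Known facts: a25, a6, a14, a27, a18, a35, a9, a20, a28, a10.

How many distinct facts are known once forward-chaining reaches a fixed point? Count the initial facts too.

Round 1 fires R4, R9, R10, R13, R14, R15, R17, giving a30, a11, a24, a23, a37, a26, a8.
Round 2 fires R5, R12, R16, giving a1, a22, a15.
Round 3 fires R1, R2, giving a7, a29.
Round 4 fires R3, giving a21.
Round 5 fires R7, giving a36.
Closure: {a1, a10, a11, a14, a15, a18, a20, a21, a22, a23, a24, a25, a26, a27, a28, a29, a30, a35, a36, a37, a6, a7, a8, a9} — 24 facts.

24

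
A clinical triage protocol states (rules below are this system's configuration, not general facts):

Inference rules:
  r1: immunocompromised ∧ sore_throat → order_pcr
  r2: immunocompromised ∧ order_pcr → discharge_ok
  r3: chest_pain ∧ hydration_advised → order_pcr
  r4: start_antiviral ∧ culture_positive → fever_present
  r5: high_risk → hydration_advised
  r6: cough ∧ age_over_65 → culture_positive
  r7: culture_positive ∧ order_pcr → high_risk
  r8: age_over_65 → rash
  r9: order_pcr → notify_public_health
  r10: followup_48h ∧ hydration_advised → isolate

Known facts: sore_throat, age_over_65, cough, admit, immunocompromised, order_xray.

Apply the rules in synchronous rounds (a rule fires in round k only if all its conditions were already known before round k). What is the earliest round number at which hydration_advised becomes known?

3

Round 1 — r1, r6, r8, derive order_pcr, culture_positive, rash.
Round 2 — r2, r7, r9, derive discharge_ok, high_risk, notify_public_health.
Round 3 — r5, derive hydration_advised.
hydration_advised first appears in round 3.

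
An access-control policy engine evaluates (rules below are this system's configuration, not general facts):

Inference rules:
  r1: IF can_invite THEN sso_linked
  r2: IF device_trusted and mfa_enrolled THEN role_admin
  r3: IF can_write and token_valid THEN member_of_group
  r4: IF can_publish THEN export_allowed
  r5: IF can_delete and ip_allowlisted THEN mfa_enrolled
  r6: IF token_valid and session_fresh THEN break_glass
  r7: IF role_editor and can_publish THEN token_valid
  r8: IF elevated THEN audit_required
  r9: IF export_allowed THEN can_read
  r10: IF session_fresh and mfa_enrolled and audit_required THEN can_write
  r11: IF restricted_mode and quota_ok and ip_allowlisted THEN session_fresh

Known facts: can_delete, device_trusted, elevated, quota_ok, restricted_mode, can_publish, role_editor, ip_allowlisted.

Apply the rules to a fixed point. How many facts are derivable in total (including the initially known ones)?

Round 1: r4 [IF can_publish THEN export_allowed]; r5 [IF can_delete and ip_allowlisted THEN mfa_enrolled]; r7 [IF role_editor and can_publish THEN token_valid]; r8 [IF elevated THEN audit_required]; r11 [IF restricted_mode and quota_ok and ip_allowlisted THEN session_fresh]. New: export_allowed, mfa_enrolled, token_valid, audit_required, session_fresh.
Round 2: r2 [IF device_trusted and mfa_enrolled THEN role_admin]; r6 [IF token_valid and session_fresh THEN break_glass]; r9 [IF export_allowed THEN can_read]; r10 [IF session_fresh and mfa_enrolled and audit_required THEN can_write]. New: role_admin, break_glass, can_read, can_write.
Round 3: r3 [IF can_write and token_valid THEN member_of_group]. New: member_of_group.
Closure: {audit_required, break_glass, can_delete, can_publish, can_read, can_write, device_trusted, elevated, export_allowed, ip_allowlisted, member_of_group, mfa_enrolled, quota_ok, restricted_mode, role_admin, role_editor, session_fresh, token_valid} — 18 facts.

18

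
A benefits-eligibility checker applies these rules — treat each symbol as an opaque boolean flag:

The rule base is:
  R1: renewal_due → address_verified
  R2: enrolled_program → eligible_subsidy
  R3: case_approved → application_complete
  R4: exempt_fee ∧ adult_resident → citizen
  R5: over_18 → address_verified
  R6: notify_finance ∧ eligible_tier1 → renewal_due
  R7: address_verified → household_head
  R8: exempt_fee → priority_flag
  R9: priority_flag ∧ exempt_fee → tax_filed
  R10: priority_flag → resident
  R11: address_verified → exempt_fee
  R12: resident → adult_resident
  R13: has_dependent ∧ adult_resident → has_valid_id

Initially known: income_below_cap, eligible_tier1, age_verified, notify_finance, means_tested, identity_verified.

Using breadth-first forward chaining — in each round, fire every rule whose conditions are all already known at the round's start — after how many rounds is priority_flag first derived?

Round 1: R6 [notify_finance ∧ eligible_tier1 → renewal_due]. Adds renewal_due.
Round 2: R1 [renewal_due → address_verified]. Adds address_verified.
Round 3: R7 [address_verified → household_head]; R11 [address_verified → exempt_fee]. Adds household_head, exempt_fee.
Round 4: R8 [exempt_fee → priority_flag]. Adds priority_flag.
priority_flag first appears in round 4.

4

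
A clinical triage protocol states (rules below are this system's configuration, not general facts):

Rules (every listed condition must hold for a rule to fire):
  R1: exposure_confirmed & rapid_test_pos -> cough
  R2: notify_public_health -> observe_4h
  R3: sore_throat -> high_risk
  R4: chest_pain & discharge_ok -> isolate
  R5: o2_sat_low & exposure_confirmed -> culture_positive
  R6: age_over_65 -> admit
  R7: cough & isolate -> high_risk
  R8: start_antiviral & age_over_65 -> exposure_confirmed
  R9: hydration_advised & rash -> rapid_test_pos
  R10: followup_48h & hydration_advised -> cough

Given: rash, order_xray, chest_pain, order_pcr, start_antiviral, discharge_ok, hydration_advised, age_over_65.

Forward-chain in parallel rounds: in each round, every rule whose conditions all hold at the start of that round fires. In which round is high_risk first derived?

[1] R4 [chest_pain & discharge_ok -> isolate]; R6 [age_over_65 -> admit]; R8 [start_antiviral & age_over_65 -> exposure_confirmed]; R9 [hydration_advised & rash -> rapid_test_pos]. ⇒ new: isolate, admit, exposure_confirmed, rapid_test_pos.
[2] R1 [exposure_confirmed & rapid_test_pos -> cough]. ⇒ new: cough.
[3] R7 [cough & isolate -> high_risk]. ⇒ new: high_risk.
high_risk first appears in round 3.

3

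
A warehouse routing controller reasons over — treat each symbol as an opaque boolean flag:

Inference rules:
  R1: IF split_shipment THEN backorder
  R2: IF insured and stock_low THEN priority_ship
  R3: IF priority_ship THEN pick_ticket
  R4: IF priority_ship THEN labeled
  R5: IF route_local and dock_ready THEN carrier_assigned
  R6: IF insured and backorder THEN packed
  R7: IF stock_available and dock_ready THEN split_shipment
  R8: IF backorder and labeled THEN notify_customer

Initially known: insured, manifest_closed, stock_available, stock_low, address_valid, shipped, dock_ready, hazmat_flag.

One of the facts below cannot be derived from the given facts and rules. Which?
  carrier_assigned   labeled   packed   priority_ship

carrier_assigned

Round 1: R2 [IF insured and stock_low THEN priority_ship]; R7 [IF stock_available and dock_ready THEN split_shipment]. New: priority_ship, split_shipment.
Round 2: R1 [IF split_shipment THEN backorder]; R3 [IF priority_ship THEN pick_ticket]; R4 [IF priority_ship THEN labeled]. New: backorder, pick_ticket, labeled.
Round 3: R6 [IF insured and backorder THEN packed]; R8 [IF backorder and labeled THEN notify_customer]. New: packed, notify_customer.
Derived: priority_ship (round 1), labeled (round 2), packed (round 3). carrier_assigned never appears in any round.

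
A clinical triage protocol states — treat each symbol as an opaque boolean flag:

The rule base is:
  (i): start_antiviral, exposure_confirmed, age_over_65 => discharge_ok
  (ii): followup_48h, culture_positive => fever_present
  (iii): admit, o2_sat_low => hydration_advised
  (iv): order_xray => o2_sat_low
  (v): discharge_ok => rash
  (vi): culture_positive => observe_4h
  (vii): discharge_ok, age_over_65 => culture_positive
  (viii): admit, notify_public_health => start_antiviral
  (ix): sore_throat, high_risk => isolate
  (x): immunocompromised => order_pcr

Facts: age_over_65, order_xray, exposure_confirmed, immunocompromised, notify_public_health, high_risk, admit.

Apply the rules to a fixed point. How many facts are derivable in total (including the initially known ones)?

15

Round 1: (iv) [order_xray => o2_sat_low]; (viii) [admit, notify_public_health => start_antiviral]; (x) [immunocompromised => order_pcr]. Adds o2_sat_low, start_antiviral, order_pcr.
Round 2: (i) [start_antiviral, exposure_confirmed, age_over_65 => discharge_ok]; (iii) [admit, o2_sat_low => hydration_advised]. Adds discharge_ok, hydration_advised.
Round 3: (v) [discharge_ok => rash]; (vii) [discharge_ok, age_over_65 => culture_positive]. Adds rash, culture_positive.
Round 4: (vi) [culture_positive => observe_4h]. Adds observe_4h.
Closure: {admit, age_over_65, culture_positive, discharge_ok, exposure_confirmed, high_risk, hydration_advised, immunocompromised, notify_public_health, o2_sat_low, observe_4h, order_pcr, order_xray, rash, start_antiviral} — 15 facts.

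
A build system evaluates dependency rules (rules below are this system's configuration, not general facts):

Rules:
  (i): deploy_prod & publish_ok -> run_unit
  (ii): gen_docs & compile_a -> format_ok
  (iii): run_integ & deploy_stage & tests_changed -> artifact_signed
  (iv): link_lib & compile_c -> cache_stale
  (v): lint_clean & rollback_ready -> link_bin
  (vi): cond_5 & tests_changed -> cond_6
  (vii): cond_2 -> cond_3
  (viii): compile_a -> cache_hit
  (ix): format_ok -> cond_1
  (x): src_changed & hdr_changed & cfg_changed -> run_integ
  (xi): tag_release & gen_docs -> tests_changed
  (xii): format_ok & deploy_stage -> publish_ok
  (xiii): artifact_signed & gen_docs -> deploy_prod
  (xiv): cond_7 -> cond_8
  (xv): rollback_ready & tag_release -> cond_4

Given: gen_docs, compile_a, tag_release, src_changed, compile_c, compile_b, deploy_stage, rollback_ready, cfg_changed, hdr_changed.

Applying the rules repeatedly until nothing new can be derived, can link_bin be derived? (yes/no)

no

[1] (ii) [gen_docs & compile_a -> format_ok]; (viii) [compile_a -> cache_hit]; (x) [src_changed & hdr_changed & cfg_changed -> run_integ]; (xi) [tag_release & gen_docs -> tests_changed]; (xv) [rollback_ready & tag_release -> cond_4]. ⇒ new: format_ok, cache_hit, run_integ, tests_changed, cond_4.
[2] (iii) [run_integ & deploy_stage & tests_changed -> artifact_signed]; (ix) [format_ok -> cond_1]; (xii) [format_ok & deploy_stage -> publish_ok]. ⇒ new: artifact_signed, cond_1, publish_ok.
[3] (xiii) [artifact_signed & gen_docs -> deploy_prod]. ⇒ new: deploy_prod.
[4] (i) [deploy_prod & publish_ok -> run_unit]. ⇒ new: run_unit.
Fixed point reached. link_bin is concluded only by (v); (v) needs lint_clean (never derived).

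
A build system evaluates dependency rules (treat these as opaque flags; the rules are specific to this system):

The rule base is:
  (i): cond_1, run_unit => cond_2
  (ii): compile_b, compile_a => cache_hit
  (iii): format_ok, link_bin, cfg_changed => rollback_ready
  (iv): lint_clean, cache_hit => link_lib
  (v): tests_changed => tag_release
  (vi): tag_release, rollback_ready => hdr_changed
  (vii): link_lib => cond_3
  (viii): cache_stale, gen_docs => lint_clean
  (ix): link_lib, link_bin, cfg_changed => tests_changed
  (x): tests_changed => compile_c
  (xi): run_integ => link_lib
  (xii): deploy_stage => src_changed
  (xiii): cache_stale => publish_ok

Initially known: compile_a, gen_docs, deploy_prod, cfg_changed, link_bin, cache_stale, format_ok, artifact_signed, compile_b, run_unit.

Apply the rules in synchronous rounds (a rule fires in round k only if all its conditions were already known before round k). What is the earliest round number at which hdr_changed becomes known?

Round 1 fires (ii), (iii), (viii), (xiii), giving cache_hit, rollback_ready, lint_clean, publish_ok.
Round 2 fires (iv), giving link_lib.
Round 3 fires (vii), (ix), giving cond_3, tests_changed.
Round 4 fires (v), (x), giving tag_release, compile_c.
Round 5 fires (vi), giving hdr_changed.
hdr_changed first appears in round 5.

5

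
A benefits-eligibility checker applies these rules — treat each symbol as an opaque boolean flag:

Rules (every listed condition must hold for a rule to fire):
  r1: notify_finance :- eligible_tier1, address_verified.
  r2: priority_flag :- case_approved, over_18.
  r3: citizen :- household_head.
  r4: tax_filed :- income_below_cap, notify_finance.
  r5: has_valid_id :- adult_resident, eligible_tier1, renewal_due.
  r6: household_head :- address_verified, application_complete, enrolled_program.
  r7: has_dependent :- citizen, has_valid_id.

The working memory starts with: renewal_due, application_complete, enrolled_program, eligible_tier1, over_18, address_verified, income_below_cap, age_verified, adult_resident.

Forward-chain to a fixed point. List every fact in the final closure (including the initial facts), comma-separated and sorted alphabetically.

Round 1: r1 [notify_finance :- eligible_tier1, address_verified.]; r5 [has_valid_id :- adult_resident, eligible_tier1, renewal_due.]; r6 [household_head :- address_verified, application_complete, enrolled_program.]. New: notify_finance, has_valid_id, household_head.
Round 2: r3 [citizen :- household_head.]; r4 [tax_filed :- income_below_cap, notify_finance.]. New: citizen, tax_filed.
Round 3: r7 [has_dependent :- citizen, has_valid_id.]. New: has_dependent.

address_verified, adult_resident, age_verified, application_complete, citizen, eligible_tier1, enrolled_program, has_dependent, has_valid_id, household_head, income_below_cap, notify_finance, over_18, renewal_due, tax_filed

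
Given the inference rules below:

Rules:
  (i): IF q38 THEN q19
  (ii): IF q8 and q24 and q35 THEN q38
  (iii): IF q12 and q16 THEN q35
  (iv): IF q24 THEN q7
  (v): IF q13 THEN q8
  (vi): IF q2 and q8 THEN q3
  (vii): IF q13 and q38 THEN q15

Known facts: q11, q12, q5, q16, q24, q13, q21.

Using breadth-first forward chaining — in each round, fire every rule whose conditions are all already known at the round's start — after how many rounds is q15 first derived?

Round 1 — (iii), (iv), (v), derive q35, q7, q8.
Round 2 — (ii), derive q38.
Round 3 — (i), (vii), derive q19, q15.
q15 first appears in round 3.

3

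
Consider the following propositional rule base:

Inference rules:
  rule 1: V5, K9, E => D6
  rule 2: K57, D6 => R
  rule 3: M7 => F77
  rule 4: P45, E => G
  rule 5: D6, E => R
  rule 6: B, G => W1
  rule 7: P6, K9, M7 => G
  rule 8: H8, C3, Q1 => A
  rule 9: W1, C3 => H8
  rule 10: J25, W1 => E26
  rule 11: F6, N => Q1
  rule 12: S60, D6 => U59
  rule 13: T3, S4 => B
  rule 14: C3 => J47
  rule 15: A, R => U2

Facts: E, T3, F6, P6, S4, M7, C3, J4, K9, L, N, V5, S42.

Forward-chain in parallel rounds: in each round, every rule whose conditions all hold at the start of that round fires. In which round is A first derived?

4

Round 1: rule 1 [V5, K9, E => D6]; rule 3 [M7 => F77]; rule 7 [P6, K9, M7 => G]; rule 11 [F6, N => Q1]; rule 13 [T3, S4 => B]; rule 14 [C3 => J47]. New: D6, F77, G, Q1, B, J47.
Round 2: rule 5 [D6, E => R]; rule 6 [B, G => W1]. New: R, W1.
Round 3: rule 9 [W1, C3 => H8]. New: H8.
Round 4: rule 8 [H8, C3, Q1 => A]. New: A.
A first appears in round 4.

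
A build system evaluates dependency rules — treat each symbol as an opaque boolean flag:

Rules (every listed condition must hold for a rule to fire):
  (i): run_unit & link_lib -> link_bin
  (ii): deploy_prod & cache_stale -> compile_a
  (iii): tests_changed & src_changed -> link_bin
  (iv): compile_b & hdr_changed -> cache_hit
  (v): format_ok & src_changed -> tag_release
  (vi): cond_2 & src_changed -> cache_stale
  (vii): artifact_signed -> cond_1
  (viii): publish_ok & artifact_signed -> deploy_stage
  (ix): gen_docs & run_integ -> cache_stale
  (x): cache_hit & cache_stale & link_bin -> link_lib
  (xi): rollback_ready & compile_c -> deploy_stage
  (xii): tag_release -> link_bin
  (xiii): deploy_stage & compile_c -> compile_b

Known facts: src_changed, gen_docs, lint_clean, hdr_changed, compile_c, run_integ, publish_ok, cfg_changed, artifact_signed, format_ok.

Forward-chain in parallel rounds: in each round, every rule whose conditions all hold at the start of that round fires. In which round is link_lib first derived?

4

Round 1 fires (v), (vii), (viii), (ix), giving tag_release, cond_1, deploy_stage, cache_stale.
Round 2 fires (xii), (xiii), giving link_bin, compile_b.
Round 3 fires (iv), giving cache_hit.
Round 4 fires (x), giving link_lib.
link_lib first appears in round 4.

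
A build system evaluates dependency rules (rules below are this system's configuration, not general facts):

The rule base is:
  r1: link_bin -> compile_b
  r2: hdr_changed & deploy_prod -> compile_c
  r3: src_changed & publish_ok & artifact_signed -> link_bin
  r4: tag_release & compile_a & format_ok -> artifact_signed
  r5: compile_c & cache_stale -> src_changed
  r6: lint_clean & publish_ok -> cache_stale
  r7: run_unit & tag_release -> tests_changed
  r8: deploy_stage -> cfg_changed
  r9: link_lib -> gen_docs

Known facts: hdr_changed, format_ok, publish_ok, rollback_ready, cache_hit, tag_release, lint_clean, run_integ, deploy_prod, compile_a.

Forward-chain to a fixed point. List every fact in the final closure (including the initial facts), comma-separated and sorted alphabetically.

[1] r2 [hdr_changed & deploy_prod -> compile_c]; r4 [tag_release & compile_a & format_ok -> artifact_signed]; r6 [lint_clean & publish_ok -> cache_stale]. ⇒ new: compile_c, artifact_signed, cache_stale.
[2] r5 [compile_c & cache_stale -> src_changed]. ⇒ new: src_changed.
[3] r3 [src_changed & publish_ok & artifact_signed -> link_bin]. ⇒ new: link_bin.
[4] r1 [link_bin -> compile_b]. ⇒ new: compile_b.

artifact_signed, cache_hit, cache_stale, compile_a, compile_b, compile_c, deploy_prod, format_ok, hdr_changed, link_bin, lint_clean, publish_ok, rollback_ready, run_integ, src_changed, tag_release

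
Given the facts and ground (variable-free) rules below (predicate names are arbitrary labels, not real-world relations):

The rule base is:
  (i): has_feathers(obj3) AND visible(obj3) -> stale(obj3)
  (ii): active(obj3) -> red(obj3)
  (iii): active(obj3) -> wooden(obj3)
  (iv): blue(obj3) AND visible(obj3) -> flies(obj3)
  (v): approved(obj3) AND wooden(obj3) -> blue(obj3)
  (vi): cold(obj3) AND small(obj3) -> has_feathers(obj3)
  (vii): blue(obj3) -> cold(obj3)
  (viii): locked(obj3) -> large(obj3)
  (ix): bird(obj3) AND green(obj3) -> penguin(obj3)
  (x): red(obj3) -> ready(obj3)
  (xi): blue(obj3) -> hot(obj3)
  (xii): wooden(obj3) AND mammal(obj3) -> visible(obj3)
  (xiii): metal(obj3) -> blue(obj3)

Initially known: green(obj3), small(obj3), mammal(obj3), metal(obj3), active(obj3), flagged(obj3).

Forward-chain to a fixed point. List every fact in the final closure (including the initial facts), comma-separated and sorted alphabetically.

active(obj3), blue(obj3), cold(obj3), flagged(obj3), flies(obj3), green(obj3), has_feathers(obj3), hot(obj3), mammal(obj3), metal(obj3), ready(obj3), red(obj3), small(obj3), stale(obj3), visible(obj3), wooden(obj3)

Round 1: (ii) [active(obj3) -> red(obj3)]; (iii) [active(obj3) -> wooden(obj3)]; (xiii) [metal(obj3) -> blue(obj3)]. New: red(obj3), wooden(obj3), blue(obj3).
Round 2: (vii) [blue(obj3) -> cold(obj3)]; (x) [red(obj3) -> ready(obj3)]; (xi) [blue(obj3) -> hot(obj3)]; (xii) [wooden(obj3) AND mammal(obj3) -> visible(obj3)]. New: cold(obj3), ready(obj3), hot(obj3), visible(obj3).
Round 3: (iv) [blue(obj3) AND visible(obj3) -> flies(obj3)]; (vi) [cold(obj3) AND small(obj3) -> has_feathers(obj3)]. New: flies(obj3), has_feathers(obj3).
Round 4: (i) [has_feathers(obj3) AND visible(obj3) -> stale(obj3)]. New: stale(obj3).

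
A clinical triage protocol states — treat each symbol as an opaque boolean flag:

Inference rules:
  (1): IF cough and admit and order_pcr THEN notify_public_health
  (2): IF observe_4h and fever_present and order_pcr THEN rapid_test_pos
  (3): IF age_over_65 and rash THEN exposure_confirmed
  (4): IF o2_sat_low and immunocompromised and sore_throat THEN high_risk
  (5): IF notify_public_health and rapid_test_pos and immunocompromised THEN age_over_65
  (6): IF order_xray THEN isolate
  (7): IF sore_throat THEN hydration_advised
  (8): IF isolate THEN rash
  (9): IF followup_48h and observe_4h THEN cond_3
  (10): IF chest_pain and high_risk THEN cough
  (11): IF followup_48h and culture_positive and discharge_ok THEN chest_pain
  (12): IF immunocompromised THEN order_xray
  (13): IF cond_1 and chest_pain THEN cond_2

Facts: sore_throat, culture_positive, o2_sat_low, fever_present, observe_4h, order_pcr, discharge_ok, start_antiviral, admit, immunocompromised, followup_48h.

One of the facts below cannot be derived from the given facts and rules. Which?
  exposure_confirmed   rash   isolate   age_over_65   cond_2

Round 1: (2) [IF observe_4h and fever_present and order_pcr THEN rapid_test_pos]; (4) [IF o2_sat_low and immunocompromised and sore_throat THEN high_risk]; (7) [IF sore_throat THEN hydration_advised]; (9) [IF followup_48h and observe_4h THEN cond_3]; (11) [IF followup_48h and culture_positive and discharge_ok THEN chest_pain]; (12) [IF immunocompromised THEN order_xray]. Adds rapid_test_pos, high_risk, hydration_advised, cond_3, chest_pain, order_xray.
Round 2: (6) [IF order_xray THEN isolate]; (10) [IF chest_pain and high_risk THEN cough]. Adds isolate, cough.
Round 3: (1) [IF cough and admit and order_pcr THEN notify_public_health]; (8) [IF isolate THEN rash]. Adds notify_public_health, rash.
Round 4: (5) [IF notify_public_health and rapid_test_pos and immunocompromised THEN age_over_65]. Adds age_over_65.
Round 5: (3) [IF age_over_65 and rash THEN exposure_confirmed]. Adds exposure_confirmed.
Derived: exposure_confirmed (round 5), age_over_65 (round 4), rash (round 3), isolate (round 2). cond_2 never appears in any round.

cond_2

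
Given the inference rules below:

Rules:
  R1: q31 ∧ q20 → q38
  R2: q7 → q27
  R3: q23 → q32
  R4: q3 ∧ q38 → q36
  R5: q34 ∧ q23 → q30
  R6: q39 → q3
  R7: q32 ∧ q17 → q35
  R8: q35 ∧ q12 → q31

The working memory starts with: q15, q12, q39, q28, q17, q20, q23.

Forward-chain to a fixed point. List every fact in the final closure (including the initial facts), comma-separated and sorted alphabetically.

q12, q15, q17, q20, q23, q28, q3, q31, q32, q35, q36, q38, q39

[1] R3 [q23 → q32]; R6 [q39 → q3]. ⇒ new: q32, q3.
[2] R7 [q32 ∧ q17 → q35]. ⇒ new: q35.
[3] R8 [q35 ∧ q12 → q31]. ⇒ new: q31.
[4] R1 [q31 ∧ q20 → q38]. ⇒ new: q38.
[5] R4 [q3 ∧ q38 → q36]. ⇒ new: q36.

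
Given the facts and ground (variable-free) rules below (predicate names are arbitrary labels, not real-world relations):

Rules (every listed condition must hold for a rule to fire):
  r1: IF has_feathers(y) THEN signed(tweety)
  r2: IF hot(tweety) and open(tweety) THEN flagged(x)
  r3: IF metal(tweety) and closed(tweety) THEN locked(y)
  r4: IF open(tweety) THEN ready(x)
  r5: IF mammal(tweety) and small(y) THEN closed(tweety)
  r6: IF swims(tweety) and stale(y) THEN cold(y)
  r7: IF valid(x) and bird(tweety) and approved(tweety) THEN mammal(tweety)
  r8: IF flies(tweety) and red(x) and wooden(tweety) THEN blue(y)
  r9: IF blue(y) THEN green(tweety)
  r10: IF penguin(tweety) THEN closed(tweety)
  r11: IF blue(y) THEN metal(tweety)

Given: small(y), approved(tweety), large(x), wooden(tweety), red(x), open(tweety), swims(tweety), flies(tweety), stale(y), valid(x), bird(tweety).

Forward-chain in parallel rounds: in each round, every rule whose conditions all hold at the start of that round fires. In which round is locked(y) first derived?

3

Round 1: r4 [IF open(tweety) THEN ready(x)]; r6 [IF swims(tweety) and stale(y) THEN cold(y)]; r7 [IF valid(x) and bird(tweety) and approved(tweety) THEN mammal(tweety)]; r8 [IF flies(tweety) and red(x) and wooden(tweety) THEN blue(y)]. New: ready(x), cold(y), mammal(tweety), blue(y).
Round 2: r5 [IF mammal(tweety) and small(y) THEN closed(tweety)]; r9 [IF blue(y) THEN green(tweety)]; r11 [IF blue(y) THEN metal(tweety)]. New: closed(tweety), green(tweety), metal(tweety).
Round 3: r3 [IF metal(tweety) and closed(tweety) THEN locked(y)]. New: locked(y).
locked(y) first appears in round 3.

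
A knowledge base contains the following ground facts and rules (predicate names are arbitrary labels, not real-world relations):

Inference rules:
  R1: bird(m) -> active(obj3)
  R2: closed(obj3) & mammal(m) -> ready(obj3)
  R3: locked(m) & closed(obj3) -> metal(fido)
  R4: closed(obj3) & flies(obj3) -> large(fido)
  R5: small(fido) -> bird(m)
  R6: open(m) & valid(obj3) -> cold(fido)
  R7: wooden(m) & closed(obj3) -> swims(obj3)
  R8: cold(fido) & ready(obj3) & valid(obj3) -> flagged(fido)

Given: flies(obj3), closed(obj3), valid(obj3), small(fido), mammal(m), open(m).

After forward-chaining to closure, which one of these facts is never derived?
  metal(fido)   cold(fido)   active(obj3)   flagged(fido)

metal(fido)

Round 1: R2 [closed(obj3) & mammal(m) -> ready(obj3)]; R4 [closed(obj3) & flies(obj3) -> large(fido)]; R5 [small(fido) -> bird(m)]; R6 [open(m) & valid(obj3) -> cold(fido)]. Adds ready(obj3), large(fido), bird(m), cold(fido).
Round 2: R1 [bird(m) -> active(obj3)]; R8 [cold(fido) & ready(obj3) & valid(obj3) -> flagged(fido)]. Adds active(obj3), flagged(fido).
Derived: flagged(fido) (round 2), active(obj3) (round 2), cold(fido) (round 1). metal(fido) never appears in any round.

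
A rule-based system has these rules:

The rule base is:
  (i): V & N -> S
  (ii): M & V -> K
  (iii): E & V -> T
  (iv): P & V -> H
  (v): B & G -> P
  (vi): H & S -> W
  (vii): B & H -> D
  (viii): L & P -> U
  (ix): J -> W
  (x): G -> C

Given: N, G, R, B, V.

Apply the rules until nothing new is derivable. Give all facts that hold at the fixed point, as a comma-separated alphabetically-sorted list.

Round 1 fires (i), (v), (x), giving S, P, C.
Round 2 fires (iv), giving H.
Round 3 fires (vi), (vii), giving W, D.

B, C, D, G, H, N, P, R, S, V, W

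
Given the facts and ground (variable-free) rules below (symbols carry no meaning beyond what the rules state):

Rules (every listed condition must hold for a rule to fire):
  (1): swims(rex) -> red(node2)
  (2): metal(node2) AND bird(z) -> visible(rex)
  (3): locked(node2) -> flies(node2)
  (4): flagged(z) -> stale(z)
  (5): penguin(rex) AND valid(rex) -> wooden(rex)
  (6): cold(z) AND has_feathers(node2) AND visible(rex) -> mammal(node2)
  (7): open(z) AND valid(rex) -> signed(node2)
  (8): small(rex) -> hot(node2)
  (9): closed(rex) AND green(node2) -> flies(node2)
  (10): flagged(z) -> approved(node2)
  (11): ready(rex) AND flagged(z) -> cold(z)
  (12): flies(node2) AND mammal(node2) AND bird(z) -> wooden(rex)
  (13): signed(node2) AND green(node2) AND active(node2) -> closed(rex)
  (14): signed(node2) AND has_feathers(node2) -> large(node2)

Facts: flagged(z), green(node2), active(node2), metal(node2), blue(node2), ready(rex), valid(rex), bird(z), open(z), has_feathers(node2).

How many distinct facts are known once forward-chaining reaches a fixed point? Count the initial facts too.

20

Round 1 fires (2), (4), (7), (10), (11), giving visible(rex), stale(z), signed(node2), approved(node2), cold(z).
Round 2 fires (6), (13), (14), giving mammal(node2), closed(rex), large(node2).
Round 3 fires (9), giving flies(node2).
Round 4 fires (12), giving wooden(rex).
Closure: {active(node2), approved(node2), bird(z), blue(node2), closed(rex), cold(z), flagged(z), flies(node2), green(node2), has_feathers(node2), large(node2), mammal(node2), metal(node2), open(z), ready(rex), signed(node2), stale(z), valid(rex), visible(rex), wooden(rex)} — 20 facts.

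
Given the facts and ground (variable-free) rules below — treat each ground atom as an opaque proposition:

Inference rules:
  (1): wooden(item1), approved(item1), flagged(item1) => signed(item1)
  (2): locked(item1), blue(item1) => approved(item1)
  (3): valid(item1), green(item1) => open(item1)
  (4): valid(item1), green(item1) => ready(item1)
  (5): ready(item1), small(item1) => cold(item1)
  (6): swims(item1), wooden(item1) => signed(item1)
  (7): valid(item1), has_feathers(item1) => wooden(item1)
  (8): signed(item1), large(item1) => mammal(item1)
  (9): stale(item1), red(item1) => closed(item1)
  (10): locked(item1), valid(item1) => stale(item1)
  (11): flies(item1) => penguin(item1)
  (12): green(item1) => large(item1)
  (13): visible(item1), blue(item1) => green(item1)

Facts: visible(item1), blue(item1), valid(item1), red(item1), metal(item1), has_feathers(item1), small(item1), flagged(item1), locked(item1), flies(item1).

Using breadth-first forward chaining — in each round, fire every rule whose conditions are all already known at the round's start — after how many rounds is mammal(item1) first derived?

Round 1: (2) [locked(item1), blue(item1) => approved(item1)]; (7) [valid(item1), has_feathers(item1) => wooden(item1)]; (10) [locked(item1), valid(item1) => stale(item1)]; (11) [flies(item1) => penguin(item1)]; (13) [visible(item1), blue(item1) => green(item1)]. Adds approved(item1), wooden(item1), stale(item1), penguin(item1), green(item1).
Round 2: (1) [wooden(item1), approved(item1), flagged(item1) => signed(item1)]; (3) [valid(item1), green(item1) => open(item1)]; (4) [valid(item1), green(item1) => ready(item1)]; (9) [stale(item1), red(item1) => closed(item1)]; (12) [green(item1) => large(item1)]. Adds signed(item1), open(item1), ready(item1), closed(item1), large(item1).
Round 3: (5) [ready(item1), small(item1) => cold(item1)]; (8) [signed(item1), large(item1) => mammal(item1)]. Adds cold(item1), mammal(item1).
mammal(item1) first appears in round 3.

3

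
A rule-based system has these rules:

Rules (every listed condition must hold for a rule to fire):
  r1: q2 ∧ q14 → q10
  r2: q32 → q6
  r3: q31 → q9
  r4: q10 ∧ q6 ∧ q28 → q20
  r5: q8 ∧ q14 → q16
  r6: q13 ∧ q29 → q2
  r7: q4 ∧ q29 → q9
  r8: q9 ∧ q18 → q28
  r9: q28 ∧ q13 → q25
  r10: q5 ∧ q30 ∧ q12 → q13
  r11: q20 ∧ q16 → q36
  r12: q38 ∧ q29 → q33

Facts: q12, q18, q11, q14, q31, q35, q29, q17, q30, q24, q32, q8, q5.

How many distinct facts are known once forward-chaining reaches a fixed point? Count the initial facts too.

23

Round 1 fires r2, r3, r5, r10, giving q6, q9, q16, q13.
Round 2 fires r6, r8, giving q2, q28.
Round 3 fires r1, r9, giving q10, q25.
Round 4 fires r4, giving q20.
Round 5 fires r11, giving q36.
Closure: {q10, q11, q12, q13, q14, q16, q17, q18, q2, q20, q24, q25, q28, q29, q30, q31, q32, q35, q36, q5, q6, q8, q9} — 23 facts.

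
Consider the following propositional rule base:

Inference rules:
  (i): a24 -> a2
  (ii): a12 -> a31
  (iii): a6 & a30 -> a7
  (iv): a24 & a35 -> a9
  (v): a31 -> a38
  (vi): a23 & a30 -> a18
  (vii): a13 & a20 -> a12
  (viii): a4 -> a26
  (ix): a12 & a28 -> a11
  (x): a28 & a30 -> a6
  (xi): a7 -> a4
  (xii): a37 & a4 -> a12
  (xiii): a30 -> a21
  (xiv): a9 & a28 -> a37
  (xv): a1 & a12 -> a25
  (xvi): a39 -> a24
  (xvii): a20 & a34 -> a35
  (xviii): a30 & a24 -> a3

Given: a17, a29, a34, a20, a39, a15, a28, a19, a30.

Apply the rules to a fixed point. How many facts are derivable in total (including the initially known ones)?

[1] (x) [a28 & a30 -> a6]; (xiii) [a30 -> a21]; (xvi) [a39 -> a24]; (xvii) [a20 & a34 -> a35]. ⇒ new: a6, a21, a24, a35.
[2] (i) [a24 -> a2]; (iii) [a6 & a30 -> a7]; (iv) [a24 & a35 -> a9]; (xviii) [a30 & a24 -> a3]. ⇒ new: a2, a7, a9, a3.
[3] (xi) [a7 -> a4]; (xiv) [a9 & a28 -> a37]. ⇒ new: a4, a37.
[4] (viii) [a4 -> a26]; (xii) [a37 & a4 -> a12]. ⇒ new: a26, a12.
[5] (ii) [a12 -> a31]; (ix) [a12 & a28 -> a11]. ⇒ new: a31, a11.
[6] (v) [a31 -> a38]. ⇒ new: a38.
Closure: {a11, a12, a15, a17, a19, a2, a20, a21, a24, a26, a28, a29, a3, a30, a31, a34, a35, a37, a38, a39, a4, a6, a7, a9} — 24 facts.

24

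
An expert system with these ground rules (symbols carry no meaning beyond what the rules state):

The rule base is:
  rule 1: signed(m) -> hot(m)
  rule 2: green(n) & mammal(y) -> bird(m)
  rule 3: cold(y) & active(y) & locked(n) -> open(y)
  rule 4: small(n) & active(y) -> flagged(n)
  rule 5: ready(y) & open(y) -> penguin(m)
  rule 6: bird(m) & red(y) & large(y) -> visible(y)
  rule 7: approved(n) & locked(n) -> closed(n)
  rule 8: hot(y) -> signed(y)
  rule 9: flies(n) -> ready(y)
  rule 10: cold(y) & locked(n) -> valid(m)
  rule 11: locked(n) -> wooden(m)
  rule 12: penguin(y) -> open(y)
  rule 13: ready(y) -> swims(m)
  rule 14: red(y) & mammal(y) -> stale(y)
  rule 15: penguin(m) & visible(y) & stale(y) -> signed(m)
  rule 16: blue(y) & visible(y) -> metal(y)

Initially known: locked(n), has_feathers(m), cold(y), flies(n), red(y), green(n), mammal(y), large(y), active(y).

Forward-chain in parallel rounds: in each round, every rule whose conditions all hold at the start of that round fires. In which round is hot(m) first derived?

4

[1] rule 2 [green(n) & mammal(y) -> bird(m)]; rule 3 [cold(y) & active(y) & locked(n) -> open(y)]; rule 9 [flies(n) -> ready(y)]; rule 10 [cold(y) & locked(n) -> valid(m)]; rule 11 [locked(n) -> wooden(m)]; rule 14 [red(y) & mammal(y) -> stale(y)]. ⇒ new: bird(m), open(y), ready(y), valid(m), wooden(m), stale(y).
[2] rule 5 [ready(y) & open(y) -> penguin(m)]; rule 6 [bird(m) & red(y) & large(y) -> visible(y)]; rule 13 [ready(y) -> swims(m)]. ⇒ new: penguin(m), visible(y), swims(m).
[3] rule 15 [penguin(m) & visible(y) & stale(y) -> signed(m)]. ⇒ new: signed(m).
[4] rule 1 [signed(m) -> hot(m)]. ⇒ new: hot(m).
hot(m) first appears in round 4.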